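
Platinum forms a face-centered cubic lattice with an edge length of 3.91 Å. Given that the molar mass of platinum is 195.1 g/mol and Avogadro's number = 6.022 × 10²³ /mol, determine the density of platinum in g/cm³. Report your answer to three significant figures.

21.7 g/cm³

An FCC unit cell contains Z = 4 atoms.
Cell volume: a³ = (3.91 Å)³ = (3.910 × 10^-8 cm)³ = 5.978 × 10^-23 cm³.
ρ = Z·M/(N_A·a³) = 4 × 195.1 / (6.022 × 10²³ × 5.978 × 10^-23) = 21.68 g/cm³.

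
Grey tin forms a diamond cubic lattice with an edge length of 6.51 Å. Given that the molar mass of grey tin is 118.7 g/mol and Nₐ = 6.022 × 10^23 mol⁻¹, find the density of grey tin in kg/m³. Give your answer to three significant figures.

A diamond cubic unit cell contains Z = 8 atoms.
Cell volume: a³ = (6.51 Å)³ = (6.510 × 10^-8 cm)³ = 2.759 × 10^-22 cm³.
ρ = Z·M/(N_A·a³) = 8 × 118.7 / (6.022 × 10²³ × 2.759 × 10^-22) = 5.716 g/cm³ = 5720 kg/m³.

5720 kg/m³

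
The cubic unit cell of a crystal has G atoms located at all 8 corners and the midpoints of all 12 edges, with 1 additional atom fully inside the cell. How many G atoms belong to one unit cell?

5

Corner atoms are shared by 8 cells (1/8 each), edge atoms by 4 (1/4 each), interior atoms are unshared.
Net atoms = 8 × 1/8 + 12 × 1/4 + 1 = 1 + 3 + 1 = 5.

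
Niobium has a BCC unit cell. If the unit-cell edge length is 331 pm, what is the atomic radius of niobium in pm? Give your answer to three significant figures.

In a BCC lattice, atoms touch along the body diagonal, so √3·a = 4r.
r = √3·a/4 = 1.7321 × 331 / 4 = 143 pm.

143 pm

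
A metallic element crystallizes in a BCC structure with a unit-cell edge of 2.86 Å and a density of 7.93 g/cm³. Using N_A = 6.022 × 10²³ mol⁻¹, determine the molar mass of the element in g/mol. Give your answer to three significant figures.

A BCC cell has Z = 2 atoms; a = 2.860 × 10^-8 cm.
M = ρ·N_A·a³/Z = 7.93 × 6.022 × 10²³ × 2.339 × 10^-23 / 2 = 55.9 g/mol.

55.9 g/mol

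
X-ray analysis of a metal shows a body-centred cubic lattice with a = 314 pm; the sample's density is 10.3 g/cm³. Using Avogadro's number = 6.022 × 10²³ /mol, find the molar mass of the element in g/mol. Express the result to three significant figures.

96.0 g/mol

A BCC cell has Z = 2 atoms; a = 3.140 × 10^-8 cm.
M = ρ·N_A·a³/Z = 10.3 × 6.022 × 10²³ × 3.096 × 10^-23 / 2 = 96.0 g/mol.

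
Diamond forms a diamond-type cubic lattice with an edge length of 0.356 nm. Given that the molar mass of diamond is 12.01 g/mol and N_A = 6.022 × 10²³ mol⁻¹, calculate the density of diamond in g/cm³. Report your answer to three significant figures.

A diamond cubic unit cell contains Z = 8 atoms.
Cell volume: a³ = (0.356 nm)³ = (3.560 × 10^-8 cm)³ = 4.512 × 10^-23 cm³.
ρ = Z·M/(N_A·a³) = 8 × 12.01 / (6.022 × 10²³ × 4.512 × 10^-23) = 3.536 g/cm³.

3.54 g/cm³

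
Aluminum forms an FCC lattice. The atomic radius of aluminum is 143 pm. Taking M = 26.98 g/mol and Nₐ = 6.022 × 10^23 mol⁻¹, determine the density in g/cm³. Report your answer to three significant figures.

2.71 g/cm³

In an FCC lattice, atoms touch along the face diagonal, so √2·a = 4r, giving a = 404.5 pm = 4.045 × 10^-8 cm.
With Z = 4, ρ = Z·M/(N_A·a³) = 4 × 26.98 / (6.022 × 10²³ × 6.617 × 10^-23) = 2.708 g/cm³.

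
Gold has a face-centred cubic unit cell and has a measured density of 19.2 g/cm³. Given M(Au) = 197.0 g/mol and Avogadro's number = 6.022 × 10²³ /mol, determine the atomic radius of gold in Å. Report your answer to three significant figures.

1.44 Å

For an FCC cell (Z = 4), a³ = Z·M/(N_A·ρ) = 4 × 197.0 / (6.022 × 10²³ × 19.20) = 6.815 × 10^-23 cm³, so a = 4.085 × 10^-8 cm = 4.085 Å.
Atoms touch along the face diagonal, so √2·a = 4r, so r = 0.3536 × a = 1.44 Å.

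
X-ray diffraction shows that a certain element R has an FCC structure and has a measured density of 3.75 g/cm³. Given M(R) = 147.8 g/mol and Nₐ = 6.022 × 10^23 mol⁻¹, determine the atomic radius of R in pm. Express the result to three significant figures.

226 pm

For an FCC cell (Z = 4), a³ = Z·M/(N_A·ρ) = 4 × 147.8 / (6.022 × 10²³ × 3.750) = 2.618 × 10^-22 cm³, so a = 6.397 × 10^-8 cm = 639.7 pm.
Atoms touch along the face diagonal, so √2·a = 4r, so r = 0.3536 × a = 226 pm.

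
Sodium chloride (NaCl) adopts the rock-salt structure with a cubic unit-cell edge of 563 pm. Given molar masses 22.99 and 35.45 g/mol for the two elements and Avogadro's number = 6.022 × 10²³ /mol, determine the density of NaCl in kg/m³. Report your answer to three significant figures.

The rock-salt structure contains Z = 4 formula units per cell; M(NaCl) = 22.99 + 35.45 = 58.44 g/mol.
a³ = (5.630 × 10^-8 cm)³ = 1.785 × 10^-22 cm³.
ρ = 4 × 58.44 / (6.022 × 10²³ × 1.785 × 10^-22) = 2.175 g/cm³ = 2180 kg/m³.

2180 kg/m³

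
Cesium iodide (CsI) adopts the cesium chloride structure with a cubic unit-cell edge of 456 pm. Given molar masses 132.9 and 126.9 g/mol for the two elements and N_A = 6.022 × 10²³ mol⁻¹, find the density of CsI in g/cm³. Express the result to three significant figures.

4.55 g/cm³

The cesium chloride structure contains Z = 1 formula unit per cell; M(CsI) = 132.9 + 126.9 = 259.8 g/mol.
a³ = (4.560 × 10^-8 cm)³ = 9.482 × 10^-23 cm³.
ρ = 1 × 259.8 / (6.022 × 10²³ × 9.482 × 10^-23) = 4.550 g/cm³.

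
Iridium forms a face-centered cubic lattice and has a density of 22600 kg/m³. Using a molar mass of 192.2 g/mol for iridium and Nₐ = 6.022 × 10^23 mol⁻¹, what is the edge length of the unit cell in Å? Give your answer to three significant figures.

3.84 Å

With Z = 4 atoms per FCC cell, a³ = Z·M/(N_A·ρ) = 4 × 192.2 / (6.022 × 10²³ × 22.60 g/cm³) = 5.649 × 10^-23 cm³.
a = (5.649 × 10^-23)^(1/3) = 3.837 × 10^-8 cm = 3.84 Å.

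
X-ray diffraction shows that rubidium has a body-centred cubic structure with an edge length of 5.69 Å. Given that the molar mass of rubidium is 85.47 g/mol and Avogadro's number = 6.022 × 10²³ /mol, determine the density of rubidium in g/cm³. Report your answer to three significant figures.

1.54 g/cm³

A BCC unit cell contains Z = 2 atoms.
Cell volume: a³ = (5.69 Å)³ = (5.690 × 10^-8 cm)³ = 1.842 × 10^-22 cm³.
ρ = Z·M/(N_A·a³) = 2 × 85.47 / (6.022 × 10²³ × 1.842 × 10^-22) = 1.541 g/cm³.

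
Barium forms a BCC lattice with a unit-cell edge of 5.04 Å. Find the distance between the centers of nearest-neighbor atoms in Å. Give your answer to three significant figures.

In a BCC structure, atoms touch along the body diagonal, so √3·a = 4r; the nearest-neighbor distance equals 2r = 0.8660·a.
d = 0.8660 × 5.04 = 4.36 Å.

4.36 Å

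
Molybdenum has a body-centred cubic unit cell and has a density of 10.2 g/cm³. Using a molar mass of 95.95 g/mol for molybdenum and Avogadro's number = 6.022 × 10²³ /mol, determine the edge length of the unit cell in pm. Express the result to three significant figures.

With Z = 2 atoms per BCC cell, a³ = Z·M/(N_A·ρ) = 2 × 95.95 / (6.022 × 10²³ × 10.20 g/cm³) = 3.124 × 10^-23 cm³.
a = (3.124 × 10^-23)^(1/3) = 3.150 × 10^-8 cm = 315 pm.

315 pm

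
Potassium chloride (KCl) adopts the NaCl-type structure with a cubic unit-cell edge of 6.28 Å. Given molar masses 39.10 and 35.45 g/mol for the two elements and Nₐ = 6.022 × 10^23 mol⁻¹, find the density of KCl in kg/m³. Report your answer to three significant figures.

The NaCl-type structure contains Z = 4 formula units per cell; M(KCl) = 39.10 + 35.45 = 74.55 g/mol.
a³ = (6.280 × 10^-8 cm)³ = 2.477 × 10^-22 cm³.
ρ = 4 × 74.55 / (6.022 × 10²³ × 2.477 × 10^-22) = 1.999 g/cm³ = 2000 kg/m³.

2000 kg/m³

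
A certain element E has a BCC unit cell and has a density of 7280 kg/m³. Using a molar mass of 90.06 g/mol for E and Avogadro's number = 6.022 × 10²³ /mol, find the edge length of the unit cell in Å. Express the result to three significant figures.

With Z = 2 atoms per BCC cell, a³ = Z·M/(N_A·ρ) = 2 × 90.06 / (6.022 × 10²³ × 7.280 g/cm³) = 4.109 × 10^-23 cm³.
a = (4.109 × 10^-23)^(1/3) = 3.451 × 10^-8 cm = 3.45 Å.

3.45 Å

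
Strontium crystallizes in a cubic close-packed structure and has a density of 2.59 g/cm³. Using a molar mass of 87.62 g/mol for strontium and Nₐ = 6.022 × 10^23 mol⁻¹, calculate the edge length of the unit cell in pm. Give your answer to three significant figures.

608 pm

With Z = 4 atoms per FCC cell, a³ = Z·M/(N_A·ρ) = 4 × 87.62 / (6.022 × 10²³ × 2.590 g/cm³) = 2.247 × 10^-22 cm³.
a = (2.247 × 10^-22)^(1/3) = 6.080 × 10^-8 cm = 608 pm.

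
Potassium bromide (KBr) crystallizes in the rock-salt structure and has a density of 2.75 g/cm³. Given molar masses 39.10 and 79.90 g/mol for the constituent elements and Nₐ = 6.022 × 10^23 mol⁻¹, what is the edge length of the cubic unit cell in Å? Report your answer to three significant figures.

6.60 Å

M(KBr) = 119.0 g/mol; Z = 4 formula units per cell.
a³ = Z·M/(N_A·ρ) = 4 × 119.0 / (6.022 × 10²³ × 2.75) = 2.874 × 10^-22 cm³, so a = 6.600 × 10^-8 cm = 6.60 Å.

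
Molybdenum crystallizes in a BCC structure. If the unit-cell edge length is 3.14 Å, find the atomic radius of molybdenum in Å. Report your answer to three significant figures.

1.36 Å

In a BCC lattice, atoms touch along the body diagonal, so √3·a = 4r.
r = √3·a/4 = 1.7321 × 3.14 / 4 = 1.36 Å.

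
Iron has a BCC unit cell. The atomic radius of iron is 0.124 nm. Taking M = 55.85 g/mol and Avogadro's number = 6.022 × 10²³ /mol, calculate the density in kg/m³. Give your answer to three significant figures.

7900 kg/m³

In a BCC lattice, atoms touch along the body diagonal, so √3·a = 4r, giving a = 0.2864 nm = 2.864 × 10^-8 cm.
With Z = 2, ρ = Z·M/(N_A·a³) = 2 × 55.85 / (6.022 × 10²³ × 2.348 × 10^-23) = 7.899 g/cm³ = 7900 kg/m³.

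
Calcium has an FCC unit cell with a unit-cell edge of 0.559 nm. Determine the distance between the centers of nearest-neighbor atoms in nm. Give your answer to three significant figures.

In an FCC structure, atoms touch along the face diagonal, so √2·a = 4r; the nearest-neighbor distance equals 2r = 0.7071·a.
d = 0.7071 × 0.559 = 0.395 nm.

0.395 nm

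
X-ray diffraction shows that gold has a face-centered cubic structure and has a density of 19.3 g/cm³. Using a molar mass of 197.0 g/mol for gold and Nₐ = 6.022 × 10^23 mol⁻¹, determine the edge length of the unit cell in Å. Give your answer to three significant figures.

4.08 Å

With Z = 4 atoms per FCC cell, a³ = Z·M/(N_A·ρ) = 4 × 197.0 / (6.022 × 10²³ × 19.30 g/cm³) = 6.780 × 10^-23 cm³.
a = (6.780 × 10^-23)^(1/3) = 4.078 × 10^-8 cm = 4.08 Å.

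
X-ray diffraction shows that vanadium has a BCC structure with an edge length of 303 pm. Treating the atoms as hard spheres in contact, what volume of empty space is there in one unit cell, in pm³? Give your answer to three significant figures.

8.90 × 10^6 pm³

In a BCC lattice atoms touch along the body diagonal, so √3·a = 4r, so r = 0.4330a = 131.2 pm.
V_cell = a³ = 2.782 × 10^7 pm³; V_atoms = 2 × (4/3)πr³ = 1.892 × 10^7 pm³.
Empty space = 2.782 × 10^7 − 1.892 × 10^7 = 8.90 × 10^6 pm³.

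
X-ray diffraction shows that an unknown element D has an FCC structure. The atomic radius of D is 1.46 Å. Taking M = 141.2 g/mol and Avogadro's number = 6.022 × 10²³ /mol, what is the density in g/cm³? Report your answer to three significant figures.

13.3 g/cm³

In an FCC lattice, atoms touch along the face diagonal, so √2·a = 4r, giving a = 4.130 Å = 4.130 × 10^-8 cm.
With Z = 4, ρ = Z·M/(N_A·a³) = 4 × 141.2 / (6.022 × 10²³ × 7.042 × 10^-23) = 13.32 g/cm³.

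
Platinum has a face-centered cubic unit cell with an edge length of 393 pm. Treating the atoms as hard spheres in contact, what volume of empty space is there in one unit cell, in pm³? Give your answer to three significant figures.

In an FCC lattice atoms touch along the face diagonal, so √2·a = 4r, so r = 0.3536a = 138.9 pm.
V_cell = a³ = 6.070 × 10^7 pm³; V_atoms = 4 × (4/3)πr³ = 4.495 × 10^7 pm³.
Empty space = 6.070 × 10^7 − 4.495 × 10^7 = 1.58 × 10^7 pm³.

1.58 × 10^7 pm³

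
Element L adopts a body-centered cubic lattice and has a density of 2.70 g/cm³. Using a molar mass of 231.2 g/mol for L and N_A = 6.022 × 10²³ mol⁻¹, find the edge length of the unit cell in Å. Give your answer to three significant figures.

With Z = 2 atoms per BCC cell, a³ = Z·M/(N_A·ρ) = 2 × 231.2 / (6.022 × 10²³ × 2.700 g/cm³) = 2.844 × 10^-22 cm³.
a = (2.844 × 10^-22)^(1/3) = 6.576 × 10^-8 cm = 6.58 Å.

6.58 Å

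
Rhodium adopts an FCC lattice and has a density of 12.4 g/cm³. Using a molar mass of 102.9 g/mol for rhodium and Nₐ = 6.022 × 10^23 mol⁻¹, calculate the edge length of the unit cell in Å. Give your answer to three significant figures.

3.81 Å

With Z = 4 atoms per FCC cell, a³ = Z·M/(N_A·ρ) = 4 × 102.9 / (6.022 × 10²³ × 12.40 g/cm³) = 5.512 × 10^-23 cm³.
a = (5.512 × 10^-23)^(1/3) = 3.806 × 10^-8 cm = 3.81 Å.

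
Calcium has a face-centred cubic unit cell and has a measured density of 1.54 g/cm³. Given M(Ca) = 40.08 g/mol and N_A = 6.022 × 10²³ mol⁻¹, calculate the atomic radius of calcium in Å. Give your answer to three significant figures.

1.97 Å

For an FCC cell (Z = 4), a³ = Z·M/(N_A·ρ) = 4 × 40.08 / (6.022 × 10²³ × 1.540) = 1.729 × 10^-22 cm³, so a = 5.571 × 10^-8 cm = 5.571 Å.
Atoms touch along the face diagonal, so √2·a = 4r, so r = 0.3536 × a = 1.97 Å.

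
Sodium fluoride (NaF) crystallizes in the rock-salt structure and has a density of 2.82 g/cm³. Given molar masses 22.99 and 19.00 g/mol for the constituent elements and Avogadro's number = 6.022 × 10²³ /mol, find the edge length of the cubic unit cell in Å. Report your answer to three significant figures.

M(NaF) = 41.99 g/mol; Z = 4 formula units per cell.
a³ = Z·M/(N_A·ρ) = 4 × 41.99 / (6.022 × 10²³ × 2.82) = 9.890 × 10^-23 cm³, so a = 4.625 × 10^-8 cm = 4.62 Å.

4.62 Å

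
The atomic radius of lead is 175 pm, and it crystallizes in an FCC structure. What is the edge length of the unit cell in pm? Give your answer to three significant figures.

In an FCC lattice, atoms touch along the face diagonal, so √2·a = 4r.
a = 4r/√2 = 4 × 175 / 1.4142 = 495 pm.

495 pm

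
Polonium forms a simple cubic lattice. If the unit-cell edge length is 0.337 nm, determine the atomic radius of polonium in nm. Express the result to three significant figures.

In a simple cubic lattice, atoms touch along the cell edge, so a = 2r.
r = a/2 = 0.337/2 = 0.169 nm.

0.169 nm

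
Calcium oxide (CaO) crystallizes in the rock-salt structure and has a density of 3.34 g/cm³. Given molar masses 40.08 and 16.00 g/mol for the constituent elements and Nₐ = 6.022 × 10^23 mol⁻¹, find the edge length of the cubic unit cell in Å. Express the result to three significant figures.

4.81 Å

M(CaO) = 56.08 g/mol; Z = 4 formula units per cell.
a³ = Z·M/(N_A·ρ) = 4 × 56.08 / (6.022 × 10²³ × 3.34) = 1.115 × 10^-22 cm³, so a = 4.813 × 10^-8 cm = 4.81 Å.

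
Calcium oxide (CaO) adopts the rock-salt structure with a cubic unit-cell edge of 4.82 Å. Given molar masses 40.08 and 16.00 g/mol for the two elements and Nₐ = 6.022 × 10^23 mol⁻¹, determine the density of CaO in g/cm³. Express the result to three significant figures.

The rock-salt structure contains Z = 4 formula units per cell; M(CaO) = 40.08 + 16.00 = 56.08 g/mol.
a³ = (4.820 × 10^-8 cm)³ = 1.120 × 10^-22 cm³.
ρ = 4 × 56.08 / (6.022 × 10²³ × 1.120 × 10^-22) = 3.326 g/cm³.

3.33 g/cm³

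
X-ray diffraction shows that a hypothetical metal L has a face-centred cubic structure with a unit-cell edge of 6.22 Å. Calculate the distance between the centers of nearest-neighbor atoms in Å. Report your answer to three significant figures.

In an FCC structure, atoms touch along the face diagonal, so √2·a = 4r; the nearest-neighbor distance equals 2r = 0.7071·a.
d = 0.7071 × 6.22 = 4.40 Å.

4.40 Å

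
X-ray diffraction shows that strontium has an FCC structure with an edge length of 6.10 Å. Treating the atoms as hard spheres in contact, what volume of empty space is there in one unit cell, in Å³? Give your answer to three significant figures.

58.9 Å³

In an FCC lattice atoms touch along the face diagonal, so √2·a = 4r, so r = 0.3536a = 2.157 Å.
V_cell = a³ = 227.0 Å³; V_atoms = 4 × (4/3)πr³ = 168.1 Å³.
Empty space = 227.0 − 168.1 = 58.9 Å³.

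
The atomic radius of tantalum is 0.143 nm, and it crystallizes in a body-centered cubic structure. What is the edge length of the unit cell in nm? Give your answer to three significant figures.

In a BCC lattice, atoms touch along the body diagonal, so √3·a = 4r.
a = 4r/√3 = 4 × 0.143 / 1.7321 = 0.330 nm.

0.330 nm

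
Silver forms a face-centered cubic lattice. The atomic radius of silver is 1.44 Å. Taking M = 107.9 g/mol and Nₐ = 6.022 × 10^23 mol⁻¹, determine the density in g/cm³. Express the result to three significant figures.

In an FCC lattice, atoms touch along the face diagonal, so √2·a = 4r, giving a = 4.073 Å = 4.073 × 10^-8 cm.
With Z = 4, ρ = Z·M/(N_A·a³) = 4 × 107.9 / (6.022 × 10²³ × 6.757 × 10^-23) = 10.61 g/cm³.

10.6 g/cm³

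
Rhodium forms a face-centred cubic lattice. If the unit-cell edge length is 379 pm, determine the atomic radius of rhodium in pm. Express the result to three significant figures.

In an FCC lattice, atoms touch along the face diagonal, so √2·a = 4r.
r = √2·a/4 = 1.4142 × 379 / 4 = 134 pm.

134 pm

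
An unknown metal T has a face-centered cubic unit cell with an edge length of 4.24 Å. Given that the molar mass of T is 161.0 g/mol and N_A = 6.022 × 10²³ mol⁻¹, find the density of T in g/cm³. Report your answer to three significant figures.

14.0 g/cm³

An FCC unit cell contains Z = 4 atoms.
Cell volume: a³ = (4.24 Å)³ = (4.240 × 10^-8 cm)³ = 7.623 × 10^-23 cm³.
ρ = Z·M/(N_A·a³) = 4 × 161.0 / (6.022 × 10²³ × 7.623 × 10^-23) = 14.03 g/cm³.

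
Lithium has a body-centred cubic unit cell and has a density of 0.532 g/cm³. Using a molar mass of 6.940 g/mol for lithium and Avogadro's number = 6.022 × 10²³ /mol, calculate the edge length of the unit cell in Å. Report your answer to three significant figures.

3.51 Å

With Z = 2 atoms per BCC cell, a³ = Z·M/(N_A·ρ) = 2 × 6.940 / (6.022 × 10²³ × 0.5320 g/cm³) = 4.332 × 10^-23 cm³.
a = (4.332 × 10^-23)^(1/3) = 3.512 × 10^-8 cm = 3.51 Å.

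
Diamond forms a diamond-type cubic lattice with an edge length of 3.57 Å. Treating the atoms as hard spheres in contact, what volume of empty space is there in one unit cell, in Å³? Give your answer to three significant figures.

30.0 Å³

In a diamond cubic lattice nearest neighbors lie along the body diagonal with √3·a = 8r, so r = 0.2165a = 0.7729 Å.
V_cell = a³ = 45.50 Å³; V_atoms = 8 × (4/3)πr³ = 15.47 Å³.
Empty space = 45.50 − 15.47 = 30.0 Å³.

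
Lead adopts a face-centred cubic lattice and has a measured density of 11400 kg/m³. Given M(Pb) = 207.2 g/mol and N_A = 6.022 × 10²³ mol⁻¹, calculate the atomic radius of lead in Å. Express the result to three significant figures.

For an FCC cell (Z = 4), a³ = Z·M/(N_A·ρ) = 4 × 207.2 / (6.022 × 10²³ × 11.40) = 1.207 × 10^-22 cm³, so a = 4.942 × 10^-8 cm = 4.942 Å.
Atoms touch along the face diagonal, so √2·a = 4r, so r = 0.3536 × a = 1.75 Å.

1.75 Å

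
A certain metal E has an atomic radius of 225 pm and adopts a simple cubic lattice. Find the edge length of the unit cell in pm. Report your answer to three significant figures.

450 pm

In a simple cubic lattice, atoms touch along the cell edge, so a = 2r.
a = 2r = 2 × 225 = 450 pm.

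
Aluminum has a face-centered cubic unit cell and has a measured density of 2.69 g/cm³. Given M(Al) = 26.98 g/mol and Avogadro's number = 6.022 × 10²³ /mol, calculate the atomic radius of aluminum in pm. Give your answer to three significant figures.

For an FCC cell (Z = 4), a³ = Z·M/(N_A·ρ) = 4 × 26.98 / (6.022 × 10²³ × 2.690) = 6.662 × 10^-23 cm³, so a = 4.054 × 10^-8 cm = 405.4 pm.
Atoms touch along the face diagonal, so √2·a = 4r, so r = 0.3536 × a = 143 pm.

143 pm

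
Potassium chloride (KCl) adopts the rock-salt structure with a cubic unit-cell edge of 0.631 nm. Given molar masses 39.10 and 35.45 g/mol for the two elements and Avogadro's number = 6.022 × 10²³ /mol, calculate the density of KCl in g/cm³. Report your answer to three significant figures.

1.97 g/cm³

The rock-salt structure contains Z = 4 formula units per cell; M(KCl) = 39.10 + 35.45 = 74.55 g/mol.
a³ = (6.310 × 10^-8 cm)³ = 2.512 × 10^-22 cm³.
ρ = 4 × 74.55 / (6.022 × 10²³ × 2.512 × 10^-22) = 1.971 g/cm³.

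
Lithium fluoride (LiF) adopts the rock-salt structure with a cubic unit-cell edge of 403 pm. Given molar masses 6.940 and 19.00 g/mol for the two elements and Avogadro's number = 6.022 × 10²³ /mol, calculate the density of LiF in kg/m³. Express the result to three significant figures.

2630 kg/m³

The rock-salt structure contains Z = 4 formula units per cell; M(LiF) = 6.940 + 19.00 = 25.94 g/mol.
a³ = (4.030 × 10^-8 cm)³ = 6.545 × 10^-23 cm³.
ρ = 4 × 25.94 / (6.022 × 10²³ × 6.545 × 10^-23) = 2.633 g/cm³ = 2630 kg/m³.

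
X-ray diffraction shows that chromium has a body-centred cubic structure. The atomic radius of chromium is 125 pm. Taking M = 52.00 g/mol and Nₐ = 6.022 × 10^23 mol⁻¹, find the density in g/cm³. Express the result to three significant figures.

In a BCC lattice, atoms touch along the body diagonal, so √3·a = 4r, giving a = 288.7 pm = 2.887 × 10^-8 cm.
With Z = 2, ρ = Z·M/(N_A·a³) = 2 × 52.00 / (6.022 × 10²³ × 2.406 × 10^-23) = 7.179 g/cm³.

7.18 g/cm³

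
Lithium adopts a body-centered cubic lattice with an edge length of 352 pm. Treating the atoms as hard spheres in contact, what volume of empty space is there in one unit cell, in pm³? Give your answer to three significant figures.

In a BCC lattice atoms touch along the body diagonal, so √3·a = 4r, so r = 0.4330a = 152.4 pm.
V_cell = a³ = 4.361 × 10^7 pm³; V_atoms = 2 × (4/3)πr³ = 2.967 × 10^7 pm³.
Empty space = 4.361 × 10^7 − 2.967 × 10^7 = 1.39 × 10^7 pm³.

1.39 × 10^7 pm³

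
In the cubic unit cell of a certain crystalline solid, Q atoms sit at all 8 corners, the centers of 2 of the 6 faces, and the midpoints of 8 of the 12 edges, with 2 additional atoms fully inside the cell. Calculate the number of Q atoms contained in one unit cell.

Corner atoms are shared by 8 cells (1/8 each), face atoms by 2 (1/2 each), edge atoms by 4 (1/4 each), interior atoms are unshared.
Net atoms = 8 × 1/8 + 2 × 1/2 + 8 × 1/4 + 2 = 1 + 1 + 2 + 2 = 6.

6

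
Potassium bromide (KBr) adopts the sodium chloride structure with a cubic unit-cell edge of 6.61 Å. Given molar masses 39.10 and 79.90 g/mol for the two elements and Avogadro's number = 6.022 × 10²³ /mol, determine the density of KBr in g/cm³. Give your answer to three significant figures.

2.74 g/cm³

The sodium chloride structure contains Z = 4 formula units per cell; M(KBr) = 39.10 + 79.90 = 119.0 g/mol.
a³ = (6.610 × 10^-8 cm)³ = 2.888 × 10^-22 cm³.
ρ = 4 × 119.0 / (6.022 × 10²³ × 2.888 × 10^-22) = 2.737 g/cm³.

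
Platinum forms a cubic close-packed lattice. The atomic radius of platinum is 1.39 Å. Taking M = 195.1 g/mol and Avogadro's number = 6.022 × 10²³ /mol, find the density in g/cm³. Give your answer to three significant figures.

21.3 g/cm³

In an FCC lattice, atoms touch along the face diagonal, so √2·a = 4r, giving a = 3.932 Å = 3.932 × 10^-8 cm.
With Z = 4, ρ = Z·M/(N_A·a³) = 4 × 195.1 / (6.022 × 10²³ × 6.077 × 10^-23) = 21.33 g/cm³.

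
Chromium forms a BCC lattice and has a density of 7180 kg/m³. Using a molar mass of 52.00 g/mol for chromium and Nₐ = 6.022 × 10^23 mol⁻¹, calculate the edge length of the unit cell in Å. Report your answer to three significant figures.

2.89 Å

With Z = 2 atoms per BCC cell, a³ = Z·M/(N_A·ρ) = 2 × 52.00 / (6.022 × 10²³ × 7.180 g/cm³) = 2.405 × 10^-23 cm³.
a = (2.405 × 10^-23)^(1/3) = 2.887 × 10^-8 cm = 2.89 Å.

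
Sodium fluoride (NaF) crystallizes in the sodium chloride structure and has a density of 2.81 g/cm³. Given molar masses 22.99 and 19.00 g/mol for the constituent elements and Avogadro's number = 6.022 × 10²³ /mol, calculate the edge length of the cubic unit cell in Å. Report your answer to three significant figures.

M(NaF) = 41.99 g/mol; Z = 4 formula units per cell.
a³ = Z·M/(N_A·ρ) = 4 × 41.99 / (6.022 × 10²³ × 2.81) = 9.926 × 10^-23 cm³, so a = 4.630 × 10^-8 cm = 4.63 Å.

4.63 Å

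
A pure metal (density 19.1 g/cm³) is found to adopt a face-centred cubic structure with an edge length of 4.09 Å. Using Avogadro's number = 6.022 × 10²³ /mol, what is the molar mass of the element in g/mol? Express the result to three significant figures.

197 g/mol

An FCC cell has Z = 4 atoms; a = 4.090 × 10^-8 cm.
M = ρ·N_A·a³/Z = 19.1 × 6.022 × 10²³ × 6.842 × 10^-23 / 4 = 197 g/mol.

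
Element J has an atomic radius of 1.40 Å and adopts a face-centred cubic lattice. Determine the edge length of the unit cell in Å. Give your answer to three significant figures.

3.96 Å

In an FCC lattice, atoms touch along the face diagonal, so √2·a = 4r.
a = 4r/√2 = 4 × 1.40 / 1.4142 = 3.96 Å.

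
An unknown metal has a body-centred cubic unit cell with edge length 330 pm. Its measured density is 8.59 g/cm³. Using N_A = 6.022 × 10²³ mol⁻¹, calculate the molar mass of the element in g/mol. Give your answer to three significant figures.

92.9 g/mol

A BCC cell has Z = 2 atoms; a = 3.300 × 10^-8 cm.
M = ρ·N_A·a³/Z = 8.59 × 6.022 × 10²³ × 3.594 × 10^-23 / 2 = 92.9 g/mol.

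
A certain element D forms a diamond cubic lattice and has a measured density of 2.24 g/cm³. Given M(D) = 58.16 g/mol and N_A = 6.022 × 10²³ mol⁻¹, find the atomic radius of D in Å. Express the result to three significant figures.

1.52 Å

For a diamond cubic cell (Z = 8), a³ = Z·M/(N_A·ρ) = 8 × 58.16 / (6.022 × 10²³ × 2.240) = 3.449 × 10^-22 cm³, so a = 7.013 × 10^-8 cm = 7.013 Å.
Nearest neighbors lie along the body diagonal with √3·a = 8r, so r = 0.2165 × a = 1.52 Å.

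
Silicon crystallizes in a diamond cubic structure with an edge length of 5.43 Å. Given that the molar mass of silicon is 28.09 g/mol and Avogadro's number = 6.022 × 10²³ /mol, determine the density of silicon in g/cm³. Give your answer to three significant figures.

A diamond cubic unit cell contains Z = 8 atoms.
Cell volume: a³ = (5.43 Å)³ = (5.430 × 10^-8 cm)³ = 1.601 × 10^-22 cm³.
ρ = Z·M/(N_A·a³) = 8 × 28.09 / (6.022 × 10²³ × 1.601 × 10^-22) = 2.331 g/cm³.

2.33 g/cm³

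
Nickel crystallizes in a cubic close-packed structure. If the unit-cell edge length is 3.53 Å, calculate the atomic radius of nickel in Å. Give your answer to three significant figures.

In an FCC lattice, atoms touch along the face diagonal, so √2·a = 4r.
r = √2·a/4 = 1.4142 × 3.53 / 4 = 1.25 Å.

1.25 Å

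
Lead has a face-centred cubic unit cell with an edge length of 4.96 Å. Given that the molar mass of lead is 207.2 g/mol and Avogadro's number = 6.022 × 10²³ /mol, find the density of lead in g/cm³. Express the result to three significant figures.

An FCC unit cell contains Z = 4 atoms.
Cell volume: a³ = (4.96 Å)³ = (4.960 × 10^-8 cm)³ = 1.220 × 10^-22 cm³.
ρ = Z·M/(N_A·a³) = 4 × 207.2 / (6.022 × 10²³ × 1.220 × 10^-22) = 11.28 g/cm³.

11.3 g/cm³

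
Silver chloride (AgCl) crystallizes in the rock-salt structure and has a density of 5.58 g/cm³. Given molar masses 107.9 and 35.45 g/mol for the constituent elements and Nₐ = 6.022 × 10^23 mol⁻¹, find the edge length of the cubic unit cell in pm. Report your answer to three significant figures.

M(AgCl) = 143.35 g/mol; Z = 4 formula units per cell.
a³ = Z·M/(N_A·ρ) = 4 × 143.35 / (6.022 × 10²³ × 5.58) = 1.706 × 10^-22 cm³, so a = 5.547 × 10^-8 cm = 555 pm.

555 pm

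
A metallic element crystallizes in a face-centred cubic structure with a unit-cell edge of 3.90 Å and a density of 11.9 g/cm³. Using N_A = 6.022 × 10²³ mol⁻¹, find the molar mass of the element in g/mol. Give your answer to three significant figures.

An FCC cell has Z = 4 atoms; a = 3.900 × 10^-8 cm.
M = ρ·N_A·a³/Z = 11.9 × 6.022 × 10²³ × 5.932 × 10^-23 / 4 = 106 g/mol.

106 g/mol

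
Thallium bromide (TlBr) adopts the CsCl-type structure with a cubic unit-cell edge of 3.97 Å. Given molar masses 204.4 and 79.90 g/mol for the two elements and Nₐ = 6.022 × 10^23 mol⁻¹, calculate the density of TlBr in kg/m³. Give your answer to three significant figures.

The CsCl-type structure contains Z = 1 formula unit per cell; M(TlBr) = 204.4 + 79.90 = 284.3 g/mol.
a³ = (3.970 × 10^-8 cm)³ = 6.257 × 10^-23 cm³.
ρ = 1 × 284.3 / (6.022 × 10²³ × 6.257 × 10^-23) = 7.545 g/cm³ = 7550 kg/m³.

7550 kg/m³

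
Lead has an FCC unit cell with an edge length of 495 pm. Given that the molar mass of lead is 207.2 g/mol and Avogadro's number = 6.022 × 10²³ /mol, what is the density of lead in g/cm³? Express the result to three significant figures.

11.3 g/cm³

An FCC unit cell contains Z = 4 atoms.
Cell volume: a³ = (495 pm)³ = (4.950 × 10^-8 cm)³ = 1.213 × 10^-22 cm³.
ρ = Z·M/(N_A·a³) = 4 × 207.2 / (6.022 × 10²³ × 1.213 × 10^-22) = 11.35 g/cm³.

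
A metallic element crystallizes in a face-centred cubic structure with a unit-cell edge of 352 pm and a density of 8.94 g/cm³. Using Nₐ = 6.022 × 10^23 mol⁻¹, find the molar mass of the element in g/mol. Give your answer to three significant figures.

An FCC cell has Z = 4 atoms; a = 3.520 × 10^-8 cm.
M = ρ·N_A·a³/Z = 8.94 × 6.022 × 10²³ × 4.361 × 10^-23 / 4 = 58.7 g/mol.

58.7 g/mol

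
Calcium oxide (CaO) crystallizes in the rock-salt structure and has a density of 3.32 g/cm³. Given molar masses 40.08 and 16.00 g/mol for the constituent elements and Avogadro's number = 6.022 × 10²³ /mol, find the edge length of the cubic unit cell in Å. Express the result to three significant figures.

M(CaO) = 56.08 g/mol; Z = 4 formula units per cell.
a³ = Z·M/(N_A·ρ) = 4 × 56.08 / (6.022 × 10²³ × 3.32) = 1.122 × 10^-22 cm³, so a = 4.823 × 10^-8 cm = 4.82 Å.

4.82 Å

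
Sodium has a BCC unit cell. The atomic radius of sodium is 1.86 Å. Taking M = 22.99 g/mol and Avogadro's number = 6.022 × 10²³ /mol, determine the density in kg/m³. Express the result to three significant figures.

In a BCC lattice, atoms touch along the body diagonal, so √3·a = 4r, giving a = 4.295 Å = 4.295 × 10^-8 cm.
With Z = 2, ρ = Z·M/(N_A·a³) = 2 × 22.99 / (6.022 × 10²³ × 7.926 × 10^-23) = 0.9634 g/cm³ = 963 kg/m³.

963 kg/m³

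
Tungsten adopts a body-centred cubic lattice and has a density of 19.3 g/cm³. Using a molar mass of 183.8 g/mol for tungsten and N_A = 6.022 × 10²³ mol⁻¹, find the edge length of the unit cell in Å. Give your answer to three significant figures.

With Z = 2 atoms per BCC cell, a³ = Z·M/(N_A·ρ) = 2 × 183.8 / (6.022 × 10²³ × 19.30 g/cm³) = 3.163 × 10^-23 cm³.
a = (3.163 × 10^-23)^(1/3) = 3.162 × 10^-8 cm = 3.16 Å.

3.16 Å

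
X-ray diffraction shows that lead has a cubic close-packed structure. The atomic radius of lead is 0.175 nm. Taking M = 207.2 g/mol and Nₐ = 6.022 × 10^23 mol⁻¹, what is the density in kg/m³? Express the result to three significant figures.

11300 kg/m³

In an FCC lattice, atoms touch along the face diagonal, so √2·a = 4r, giving a = 0.4950 nm = 4.950 × 10^-8 cm.
With Z = 4, ρ = Z·M/(N_A·a³) = 4 × 207.2 / (6.022 × 10²³ × 1.213 × 10^-22) = 11.35 g/cm³ = 11300 kg/m³.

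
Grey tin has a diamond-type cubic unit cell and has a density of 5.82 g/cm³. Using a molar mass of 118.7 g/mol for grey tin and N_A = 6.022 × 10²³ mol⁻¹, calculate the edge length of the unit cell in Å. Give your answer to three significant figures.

6.47 Å

With Z = 8 atoms per diamond cubic cell, a³ = Z·M/(N_A·ρ) = 8 × 118.7 / (6.022 × 10²³ × 5.820 g/cm³) = 2.709 × 10^-22 cm³.
a = (2.709 × 10^-22)^(1/3) = 6.471 × 10^-8 cm = 6.47 Å.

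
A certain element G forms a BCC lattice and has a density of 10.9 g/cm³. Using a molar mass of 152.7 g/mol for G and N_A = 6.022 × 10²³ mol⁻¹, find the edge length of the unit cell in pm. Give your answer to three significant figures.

With Z = 2 atoms per BCC cell, a³ = Z·M/(N_A·ρ) = 2 × 152.7 / (6.022 × 10²³ × 10.90 g/cm³) = 4.653 × 10^-23 cm³.
a = (4.653 × 10^-23)^(1/3) = 3.597 × 10^-8 cm = 360 pm.

360 pm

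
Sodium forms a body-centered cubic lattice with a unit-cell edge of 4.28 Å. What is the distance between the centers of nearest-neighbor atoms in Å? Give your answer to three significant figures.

In a BCC structure, atoms touch along the body diagonal, so √3·a = 4r; the nearest-neighbor distance equals 2r = 0.8660·a.
d = 0.8660 × 4.28 = 3.71 Å.

3.71 Å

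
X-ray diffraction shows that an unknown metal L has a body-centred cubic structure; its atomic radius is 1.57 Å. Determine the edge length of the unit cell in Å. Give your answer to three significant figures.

In a BCC lattice, atoms touch along the body diagonal, so √3·a = 4r.
a = 4r/√3 = 4 × 1.57 / 1.7321 = 3.63 Å.

3.63 Å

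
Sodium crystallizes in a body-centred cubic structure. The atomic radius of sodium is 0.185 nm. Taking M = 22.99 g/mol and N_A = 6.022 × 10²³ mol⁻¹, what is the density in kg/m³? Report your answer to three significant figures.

979 kg/m³

In a BCC lattice, atoms touch along the body diagonal, so √3·a = 4r, giving a = 0.4272 nm = 4.272 × 10^-8 cm.
With Z = 2, ρ = Z·M/(N_A·a³) = 2 × 22.99 / (6.022 × 10²³ × 7.799 × 10^-23) = 0.9791 g/cm³ = 979 kg/m³.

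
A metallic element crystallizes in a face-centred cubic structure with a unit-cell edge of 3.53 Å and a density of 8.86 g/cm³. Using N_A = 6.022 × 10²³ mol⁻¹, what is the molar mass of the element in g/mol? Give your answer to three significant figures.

An FCC cell has Z = 4 atoms; a = 3.530 × 10^-8 cm.
M = ρ·N_A·a³/Z = 8.86 × 6.022 × 10²³ × 4.399 × 10^-23 / 4 = 58.7 g/mol.

58.7 g/mol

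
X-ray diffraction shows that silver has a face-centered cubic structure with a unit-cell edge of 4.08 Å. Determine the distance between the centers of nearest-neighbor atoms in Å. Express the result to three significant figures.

2.88 Å

In an FCC structure, atoms touch along the face diagonal, so √2·a = 4r; the nearest-neighbor distance equals 2r = 0.7071·a.
d = 0.7071 × 4.08 = 2.88 Å.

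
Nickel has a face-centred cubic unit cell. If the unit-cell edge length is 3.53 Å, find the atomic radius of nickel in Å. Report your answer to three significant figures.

In an FCC lattice, atoms touch along the face diagonal, so √2·a = 4r.
r = √2·a/4 = 1.4142 × 3.53 / 4 = 1.25 Å.

1.25 Å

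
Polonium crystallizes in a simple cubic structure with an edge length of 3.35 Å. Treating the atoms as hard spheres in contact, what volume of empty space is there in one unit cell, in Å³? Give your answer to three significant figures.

In a simple cubic lattice atoms touch along the cell edge, so a = 2r, so r = 0.5000a = 1.675 Å.
V_cell = a³ = 37.60 Å³; V_atoms = 1 × (4/3)πr³ = 19.68 Å³.
Empty space = 37.60 − 19.68 = 17.9 Å³.

17.9 Å³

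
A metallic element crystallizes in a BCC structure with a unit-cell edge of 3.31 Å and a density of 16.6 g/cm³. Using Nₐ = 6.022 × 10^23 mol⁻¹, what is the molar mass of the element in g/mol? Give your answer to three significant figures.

A BCC cell has Z = 2 atoms; a = 3.310 × 10^-8 cm.
M = ρ·N_A·a³/Z = 16.6 × 6.022 × 10²³ × 3.626 × 10^-23 / 2 = 181 g/mol.

181 g/mol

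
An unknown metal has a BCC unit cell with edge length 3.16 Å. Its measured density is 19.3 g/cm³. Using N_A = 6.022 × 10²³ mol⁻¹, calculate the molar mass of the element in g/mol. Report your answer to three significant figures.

A BCC cell has Z = 2 atoms; a = 3.160 × 10^-8 cm.
M = ρ·N_A·a³/Z = 19.3 × 6.022 × 10²³ × 3.155 × 10^-23 / 2 = 183 g/mol.

183 g/mol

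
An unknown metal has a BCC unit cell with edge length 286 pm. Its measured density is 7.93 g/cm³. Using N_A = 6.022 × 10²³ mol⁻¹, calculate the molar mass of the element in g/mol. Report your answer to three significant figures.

A BCC cell has Z = 2 atoms; a = 2.860 × 10^-8 cm.
M = ρ·N_A·a³/Z = 7.93 × 6.022 × 10²³ × 2.339 × 10^-23 / 2 = 55.9 g/mol.

55.9 g/mol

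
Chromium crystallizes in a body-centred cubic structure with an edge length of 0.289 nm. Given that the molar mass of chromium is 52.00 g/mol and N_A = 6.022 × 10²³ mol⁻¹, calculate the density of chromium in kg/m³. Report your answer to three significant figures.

7150 kg/m³

A BCC unit cell contains Z = 2 atoms.
Cell volume: a³ = (0.289 nm)³ = (2.890 × 10^-8 cm)³ = 2.414 × 10^-23 cm³.
ρ = Z·M/(N_A·a³) = 2 × 52.00 / (6.022 × 10²³ × 2.414 × 10^-23) = 7.155 g/cm³ = 7150 kg/m³.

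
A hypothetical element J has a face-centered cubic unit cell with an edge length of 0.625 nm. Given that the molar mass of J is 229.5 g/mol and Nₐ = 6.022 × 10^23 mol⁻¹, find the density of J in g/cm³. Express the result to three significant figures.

An FCC unit cell contains Z = 4 atoms.
Cell volume: a³ = (0.625 nm)³ = (6.250 × 10^-8 cm)³ = 2.441 × 10^-22 cm³.
ρ = Z·M/(N_A·a³) = 4 × 229.5 / (6.022 × 10²³ × 2.441 × 10^-22) = 6.244 g/cm³.

6.24 g/cm³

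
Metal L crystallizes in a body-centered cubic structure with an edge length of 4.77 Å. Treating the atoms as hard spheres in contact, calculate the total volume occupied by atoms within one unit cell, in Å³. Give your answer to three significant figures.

In a BCC lattice atoms touch along the body diagonal, so √3·a = 4r, so r = 0.4330a = 2.065 Å.
V_atoms = Z × (4/3)πr³ = 2 × (4/3)π × (2.065)³ = 73.8 Å³.

73.8 Å³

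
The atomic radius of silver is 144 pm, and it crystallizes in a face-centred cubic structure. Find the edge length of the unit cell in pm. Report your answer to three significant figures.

407 pm

In an FCC lattice, atoms touch along the face diagonal, so √2·a = 4r.
a = 4r/√2 = 4 × 144 / 1.4142 = 407 pm.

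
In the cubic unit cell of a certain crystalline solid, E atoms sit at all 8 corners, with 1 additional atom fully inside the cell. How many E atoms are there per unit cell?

Corner atoms are shared by 8 cells (1/8 each), interior atoms are unshared.
Net atoms = 8 × 1/8 + 1 = 1 + 1 = 2.

2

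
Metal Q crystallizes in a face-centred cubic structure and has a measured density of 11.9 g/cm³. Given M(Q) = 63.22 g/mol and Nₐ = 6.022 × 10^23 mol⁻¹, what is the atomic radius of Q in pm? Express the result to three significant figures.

For an FCC cell (Z = 4), a³ = Z·M/(N_A·ρ) = 4 × 63.22 / (6.022 × 10²³ × 11.90) = 3.529 × 10^-23 cm³, so a = 3.280 × 10^-8 cm = 328.0 pm.
Atoms touch along the face diagonal, so √2·a = 4r, so r = 0.3536 × a = 116 pm.

116 pm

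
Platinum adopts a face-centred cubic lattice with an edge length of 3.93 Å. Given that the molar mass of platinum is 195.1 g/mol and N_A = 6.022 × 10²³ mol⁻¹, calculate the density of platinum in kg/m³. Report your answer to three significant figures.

21400 kg/m³

An FCC unit cell contains Z = 4 atoms.
Cell volume: a³ = (3.93 Å)³ = (3.930 × 10^-8 cm)³ = 6.070 × 10^-23 cm³.
ρ = Z·M/(N_A·a³) = 4 × 195.1 / (6.022 × 10²³ × 6.070 × 10^-23) = 21.35 g/cm³ = 21400 kg/m³.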